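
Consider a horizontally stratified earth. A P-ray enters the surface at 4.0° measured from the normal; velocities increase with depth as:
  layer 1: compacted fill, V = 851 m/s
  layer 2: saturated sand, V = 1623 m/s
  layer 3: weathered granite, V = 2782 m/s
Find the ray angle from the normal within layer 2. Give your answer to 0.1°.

7.6°

Snell's law across each interface conserves sin θ / V, so sin θ_2 = V_2·sin θ₁/V₁.
sin θ_2 = 1623 × sin 4.0° / 851 = 0.1330.
θ_2 = arcsin 0.1330 = 7.65°.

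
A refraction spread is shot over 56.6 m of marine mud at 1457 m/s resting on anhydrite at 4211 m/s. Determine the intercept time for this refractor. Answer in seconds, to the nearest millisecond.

0.073 s

tᵢ = 2h·√(V₂²−V₁²)/(V₁V₂).
√(V₂²−V₁²) = √(4211²−1457²) = 3950.9 m/s.
tᵢ = 2·56.6·3950.9/(1457·4211) = 0.07290 s.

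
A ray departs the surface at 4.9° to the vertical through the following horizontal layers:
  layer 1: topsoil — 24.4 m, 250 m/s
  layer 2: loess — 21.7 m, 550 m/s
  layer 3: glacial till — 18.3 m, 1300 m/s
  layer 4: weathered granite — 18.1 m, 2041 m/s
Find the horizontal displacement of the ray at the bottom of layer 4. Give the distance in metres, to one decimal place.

p = sin θ₁/V₁ = sin 4.9°/250 = 3.4167e-04 s/m is conserved through the stack.
Layer 1: θ = 4.90°; offset = 24.4·tan 4.90° = 2.092 m.
Layer 2: sin θ = p·550 = 0.1879 → θ = 10.83°; offset = 21.7·tan 10.83° = 4.152 m.
Layer 3: sin θ = p·1300 = 0.4442 → θ = 26.37°; offset = 18.3·tan 26.37° = 9.072 m.
Layer 4: sin θ = p·2041 = 0.6973 → θ = 44.21°; offset = 18.1·tan 44.21° = 17.610 m.
Total horizontal offset = 32.926 m.

32.9 m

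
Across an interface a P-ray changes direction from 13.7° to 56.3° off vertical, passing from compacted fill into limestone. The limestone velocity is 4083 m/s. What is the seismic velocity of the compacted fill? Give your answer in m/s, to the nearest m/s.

Snell's law: sin 13.7°/V₁ = sin 56.3°/V₂.
V₁ = V₂·sin 13.7°/sin 56.3° = 4083 × 0.2847 = 1162.34 m/s.

1162 m/s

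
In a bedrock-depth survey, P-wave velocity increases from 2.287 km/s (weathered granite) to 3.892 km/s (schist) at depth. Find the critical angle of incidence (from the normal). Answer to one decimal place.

36.0°

Critical incidence: sin θ_c = V₁/V₂ = 2.287/3.892 = 0.5876.
θ_c = arcsin 0.5876 = 35.99°.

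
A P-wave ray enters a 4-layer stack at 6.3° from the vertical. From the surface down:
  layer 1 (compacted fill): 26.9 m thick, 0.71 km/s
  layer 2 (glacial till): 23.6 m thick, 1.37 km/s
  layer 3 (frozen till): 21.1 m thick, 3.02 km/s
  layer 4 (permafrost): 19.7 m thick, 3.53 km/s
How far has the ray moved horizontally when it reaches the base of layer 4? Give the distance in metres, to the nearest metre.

Ray parameter p = sin 6.3° / 0.71 km/s = 1.5456e-01 s/km.
Layer 1: θ = 6.30°; offset = 26.9·tan 6.30° = 2.970 m.
Layer 2: sin θ = p·1.37 = 0.2117 → θ = 12.22°; offset = 23.6·tan 12.22° = 5.113 m.
Layer 3: sin θ = p·3.02 = 0.4668 → θ = 27.82°; offset = 21.1·tan 27.82° = 11.136 m.
Layer 4: sin θ = p·3.53 = 0.5456 → θ = 33.06°; offset = 19.7·tan 33.06° = 12.825 m.
Summing the layer offsets gives 32.044 m.

32 m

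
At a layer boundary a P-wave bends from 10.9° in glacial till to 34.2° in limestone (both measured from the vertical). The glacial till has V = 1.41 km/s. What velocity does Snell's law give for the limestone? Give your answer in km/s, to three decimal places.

4.191 km/s

sin 10.9° = 0.1891; sin 34.2° = 0.5621.
V₂ = V₁·(sin θ₂/sin θ₁) = 1.41·(0.5621/0.1891) = 4.191 km/s.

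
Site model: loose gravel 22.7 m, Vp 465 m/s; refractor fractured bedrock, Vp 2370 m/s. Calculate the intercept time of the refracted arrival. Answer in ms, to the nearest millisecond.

tᵢ = 2h·√(V₂²−V₁²)/(V₁V₂).
√(V₂²−V₁²) = √(2370²−465²) = 2323.9 m/s.
tᵢ = 2·22.7·2323.9/(465·2370) = 0.09574 s.

96 ms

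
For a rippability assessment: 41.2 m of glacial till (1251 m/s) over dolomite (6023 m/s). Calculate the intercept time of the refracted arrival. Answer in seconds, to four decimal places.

0.0644 s

tᵢ = 2h·√(V₂²−V₁²)/(V₁V₂).
√(V₂²−V₁²) = √(6023²−1251²) = 5891.6 m/s.
tᵢ = 2·41.2·5891.6/(1251·6023) = 0.06443 s.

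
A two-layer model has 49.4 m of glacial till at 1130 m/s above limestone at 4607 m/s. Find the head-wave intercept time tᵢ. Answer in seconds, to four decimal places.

0.0848 s

θ_c = arcsin(V₁/V₂) = arcsin(1130/4607) = 14.20°; cos θ_c = 0.9695.
tᵢ = 2h·cos θ_c / V₁ = 2·49.4·0.9695 / 1130 = 0.08476 s.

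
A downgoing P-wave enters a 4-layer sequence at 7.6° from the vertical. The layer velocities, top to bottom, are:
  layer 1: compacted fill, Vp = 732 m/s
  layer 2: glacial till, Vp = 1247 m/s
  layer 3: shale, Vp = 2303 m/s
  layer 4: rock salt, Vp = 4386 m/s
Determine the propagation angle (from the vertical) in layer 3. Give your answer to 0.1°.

24.6°

Snell's law across each interface conserves sin θ / V, so sin θ_3 = V_3·sin θ₁/V₁.
sin θ_3 = 2303 × sin 7.6° / 732 = 0.4161.
θ_3 = arcsin 0.4161 = 24.59°.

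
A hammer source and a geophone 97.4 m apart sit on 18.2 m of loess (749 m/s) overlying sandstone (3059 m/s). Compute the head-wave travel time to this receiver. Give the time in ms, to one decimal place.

t = x/V₂ + 2h·√(V₂²−V₁²)/(V₁V₂).
√(V₂²−V₁²) = √(3059²−749²) = 2965.9 m/s; delay term = 2·18.2·2965.9/(749·3059) = 0.04712 s.
t = 97.4/3059 + 0.04712 = 0.07896 s.

79.0 ms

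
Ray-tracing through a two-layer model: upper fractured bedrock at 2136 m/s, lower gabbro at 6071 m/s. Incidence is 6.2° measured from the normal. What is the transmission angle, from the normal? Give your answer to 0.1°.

17.9°

sin θ₁/V₁ = sin θ₂/V₂ ⇒ sin θ₂ = 6071·sin 6.2°/2136 = 6071·0.1080/2136 = 0.3070.
θ₂ = sin⁻¹(0.3070) = 17.88° (from vertical).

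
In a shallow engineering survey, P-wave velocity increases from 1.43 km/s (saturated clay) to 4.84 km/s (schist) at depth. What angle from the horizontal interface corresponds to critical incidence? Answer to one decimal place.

72.8°

Critical incidence: sin θ_c = V₁/V₂ = 1.43/4.84 = 0.2955.
θ_c = arcsin 0.2955 = 17.18°.
Measured from the interface: 90° − 17.18° = 72.82°.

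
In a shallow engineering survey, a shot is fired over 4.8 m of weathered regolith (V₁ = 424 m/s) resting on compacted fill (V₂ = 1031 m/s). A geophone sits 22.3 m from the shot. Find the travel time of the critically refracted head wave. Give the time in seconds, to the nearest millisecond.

0.042 s

t = x/V₂ + 2h·√(V₂²−V₁²)/(V₁V₂).
√(V₂²−V₁²) = √(1031²−424²) = 939.8 m/s; delay term = 2·4.8·939.8/(424·1031) = 0.02064 s.
t = 22.3/1031 + 0.02064 = 0.04227 s.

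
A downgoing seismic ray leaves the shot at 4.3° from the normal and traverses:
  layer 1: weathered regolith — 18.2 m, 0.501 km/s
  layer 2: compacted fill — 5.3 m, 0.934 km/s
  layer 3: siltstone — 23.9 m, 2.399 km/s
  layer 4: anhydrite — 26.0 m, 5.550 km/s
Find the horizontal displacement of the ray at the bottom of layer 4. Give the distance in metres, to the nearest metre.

Apply Snell's law at each interface; in layer i the horizontal offset is hᵢ·tan θᵢ.
Layer 1: θ = 4.30°; offset = 18.2·tan 4.30° = 1.368 m.
Layer 2: sin θ = 0.934·sin 4.3°/0.501 = 0.1398, θ = 8.04°; offset = 5.3·tan 8.04° = 0.748 m.
Layer 3: sin θ = 2.399·sin 4.3°/0.501 = 0.3590, θ = 21.04°; offset = 23.9·tan 21.04° = 9.194 m.
Layer 4: sin θ = 5.550·sin 4.3°/0.501 = 0.8306, θ = 56.16°; offset = 26.0·tan 56.16° = 38.781 m.
Total horizontal offset = 50.091 m.

50 m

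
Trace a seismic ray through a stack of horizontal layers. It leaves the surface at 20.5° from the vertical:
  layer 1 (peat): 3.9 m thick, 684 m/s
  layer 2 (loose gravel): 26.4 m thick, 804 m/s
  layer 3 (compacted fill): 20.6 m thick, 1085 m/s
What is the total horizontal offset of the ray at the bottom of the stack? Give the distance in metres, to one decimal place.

Ray parameter p = sin 20.5° / 684 m/s = 5.1200e-04 s/m.
Layer 1: θ = 20.50°; offset = 3.9·tan 20.50° = 1.458 m.
Layer 2: sin θ = p·804 = 0.4116 → θ = 24.31°; offset = 26.4·tan 24.31° = 11.925 m.
Layer 3: sin θ = p·1085 = 0.5555 → θ = 33.75°; offset = 20.6·tan 33.75° = 13.763 m.
Σ offsets = 27.145 m.

27.1 m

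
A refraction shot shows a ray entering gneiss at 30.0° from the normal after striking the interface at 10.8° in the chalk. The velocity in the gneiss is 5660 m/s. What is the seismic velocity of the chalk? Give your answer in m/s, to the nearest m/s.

sin 10.8° = 0.1874; sin 30.0° = 0.5000.
V₁ = V₂·(sin θ₁/sin θ₂) = 5660·(0.1874/0.5000) = 2121.16 m/s.

2121 m/s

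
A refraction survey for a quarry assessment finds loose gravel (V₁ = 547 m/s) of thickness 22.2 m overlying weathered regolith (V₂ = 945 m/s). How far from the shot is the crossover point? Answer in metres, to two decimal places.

θ_c = arcsin(547/945) = 35.37°, so cos θ_c = 0.8154 and tᵢ = 2h cos θ_c/V₁ = 0.0662 s.
At crossover x/V₁ = x/V₂ + tᵢ ⇒ x = tᵢ/(1/V₁ − 1/V₂) = 0.06619/(1.8282e-03 − 1.0582e-03) = 85.97 m.

85.97 m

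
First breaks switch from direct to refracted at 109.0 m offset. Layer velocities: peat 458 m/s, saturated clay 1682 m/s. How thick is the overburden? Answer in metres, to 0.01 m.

x_cross = 2h·√((V₂+V₁)/(V₂−V₁)) → h = x_cross / (2·√((V₂+V₁)/(V₂−V₁))).
√((V₂+V₁)/(V₂−V₁)) = √((1682+458)/(1682−458)) = 1.3223.
h = 109.0 / (2·1.3223) = 41.22 m.

41.22 m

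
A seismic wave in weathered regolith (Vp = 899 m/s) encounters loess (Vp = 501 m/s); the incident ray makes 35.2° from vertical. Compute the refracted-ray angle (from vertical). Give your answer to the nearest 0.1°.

sin θ₁/V₁ = sin θ₂/V₂ ⇒ sin θ₂ = 501·sin 35.2°/899 = 501·0.5764/899 = 0.3212.
θ₂ = arcsin 0.3212 = 18.74° from the normal.

18.7°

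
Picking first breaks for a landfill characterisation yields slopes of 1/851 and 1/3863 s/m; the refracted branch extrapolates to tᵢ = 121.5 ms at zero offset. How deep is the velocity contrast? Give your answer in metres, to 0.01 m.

θ_c = arcsin(851/3863) = 12.73°; cos θ_c = 0.9754.
tᵢ = 2h cos θ_c/V₁ ⇒ h = tᵢ·V₁/(2 cos θ_c) = 0.1215·851/(2·0.9754) = 53.00 m.

53.00 m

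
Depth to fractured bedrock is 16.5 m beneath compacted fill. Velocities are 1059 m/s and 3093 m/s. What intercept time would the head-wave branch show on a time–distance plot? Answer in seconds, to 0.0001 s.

0.0293 s

θ_c = arcsin(V₁/V₂) = arcsin(1059/3093) = 20.02°; cos θ_c = 0.9396.
tᵢ = 2h·cos θ_c / V₁ = 2·16.5·0.9396 / 1059 = 0.02928 s.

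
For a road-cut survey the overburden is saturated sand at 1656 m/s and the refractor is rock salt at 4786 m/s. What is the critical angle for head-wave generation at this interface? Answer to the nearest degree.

20°

Critical incidence: sin θ_c = V₁/V₂ = 1656/4786 = 0.3460.
θ_c = arcsin 0.3460 = 20.24°.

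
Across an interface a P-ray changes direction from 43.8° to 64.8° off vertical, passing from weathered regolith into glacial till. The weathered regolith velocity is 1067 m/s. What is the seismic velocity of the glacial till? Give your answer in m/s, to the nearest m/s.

sin 43.8° = 0.6921; sin 64.8° = 0.9048.
V₂ = V₁·(sin θ₂/sin θ₁) = 1067·(0.9048/0.6921) = 1394.87 m/s.

1395 m/s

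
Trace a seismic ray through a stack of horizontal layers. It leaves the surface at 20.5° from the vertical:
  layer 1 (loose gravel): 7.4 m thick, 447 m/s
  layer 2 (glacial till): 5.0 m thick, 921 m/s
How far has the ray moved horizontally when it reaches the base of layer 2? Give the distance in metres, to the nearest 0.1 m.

8.0 m

Apply Snell's law at each interface; in layer i the horizontal offset is hᵢ·tan θᵢ.
Layer 1: θ = 20.50°; offset = 7.4·tan 20.50° = 2.767 m.
Layer 2: sin θ = 921·sin 20.5°/447 = 0.7216, θ = 46.18°; offset = 5.0·tan 46.18° = 5.211 m.
Σ offsets = 7.978 m.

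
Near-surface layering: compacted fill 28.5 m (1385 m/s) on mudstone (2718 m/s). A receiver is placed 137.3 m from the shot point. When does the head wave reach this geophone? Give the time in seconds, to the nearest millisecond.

θ_c = arcsin(V₁/V₂) = arcsin(1385/2718) = 30.63°, cos θ_c = 0.8604.
Intercept time tᵢ = 2h cos θ_c / V₁ = 2·28.5·0.8604/1385 = 0.03541 s.
t = x/V₂ + tᵢ = 137.3/2718 + 0.03541 = 0.08593 s.

0.086 s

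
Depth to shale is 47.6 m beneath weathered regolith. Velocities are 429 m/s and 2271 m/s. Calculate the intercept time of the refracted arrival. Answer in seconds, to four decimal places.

tᵢ = 2h·√(V₂²−V₁²)/(V₁V₂).
√(V₂²−V₁²) = √(2271²−429²) = 2230.1 m/s.
tᵢ = 2·47.6·2230.1/(429·2271) = 0.21792 s.

0.2179 s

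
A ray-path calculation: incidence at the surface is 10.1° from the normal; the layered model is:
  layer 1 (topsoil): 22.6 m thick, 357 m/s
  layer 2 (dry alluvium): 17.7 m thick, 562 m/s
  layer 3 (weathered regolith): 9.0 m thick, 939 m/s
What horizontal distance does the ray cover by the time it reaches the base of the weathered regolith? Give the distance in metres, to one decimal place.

Apply Snell's law at each interface; in layer i the horizontal offset is hᵢ·tan θᵢ.
Layer 1: θ = 10.10°; offset = 22.6·tan 10.10° = 4.026 m.
Layer 2: sin θ = 562·sin 10.1°/357 = 0.2761, θ = 16.03°; offset = 17.7·tan 16.03° = 5.084 m.
Layer 3: sin θ = 939·sin 10.1°/357 = 0.4613, θ = 27.47°; offset = 9.0·tan 27.47° = 4.679 m.
Total horizontal offset = 13.788 m.

13.8 m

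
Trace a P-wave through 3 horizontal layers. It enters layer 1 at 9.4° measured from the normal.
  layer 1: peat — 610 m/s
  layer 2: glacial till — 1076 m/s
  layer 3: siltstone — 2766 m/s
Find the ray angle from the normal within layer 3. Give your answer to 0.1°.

47.8°

Ray parameter p = sin 9.4° / 610 = 2.6775e-04 s/m.
sin θ_3 = p·V_3 = 2.6775e-04 × 2766 = 0.7406.
θ_3 = 47.78° from the vertical.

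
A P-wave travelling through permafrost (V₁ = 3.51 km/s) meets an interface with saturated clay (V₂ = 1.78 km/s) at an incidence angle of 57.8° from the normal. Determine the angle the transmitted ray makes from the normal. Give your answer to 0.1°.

Snell's law: sin θ₂ = (V₂/V₁)·sin θ₁ = (1.78/3.51)·sin 57.8° = 0.4291.
θ₂ = arcsin 0.4291 = 25.41° from the normal.

25.4°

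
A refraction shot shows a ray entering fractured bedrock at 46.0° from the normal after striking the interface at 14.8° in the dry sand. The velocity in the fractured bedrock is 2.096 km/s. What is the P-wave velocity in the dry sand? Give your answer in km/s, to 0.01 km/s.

0.74 km/s

sin 14.8° = 0.2554; sin 46.0° = 0.7193.
V₁ = V₂·(sin θ₁/sin θ₂) = 2.096·(0.2554/0.7193) = 0.74 km/s.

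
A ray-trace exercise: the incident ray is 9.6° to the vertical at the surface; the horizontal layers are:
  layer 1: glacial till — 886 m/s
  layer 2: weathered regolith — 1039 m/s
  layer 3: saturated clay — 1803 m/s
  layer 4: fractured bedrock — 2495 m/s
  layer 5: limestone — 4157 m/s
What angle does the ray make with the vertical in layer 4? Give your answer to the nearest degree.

Snell's law across each interface conserves sin θ / V, so sin θ_4 = V_4·sin θ₁/V₁.
sin θ_4 = 2495 × sin 9.6° / 886 = 0.4696.
θ_4 = arcsin 0.4696 = 28.01°.

28°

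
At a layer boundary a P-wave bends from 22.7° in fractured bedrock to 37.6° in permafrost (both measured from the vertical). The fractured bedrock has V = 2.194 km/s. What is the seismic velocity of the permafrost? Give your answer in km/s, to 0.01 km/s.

3.47 km/s

Snell's law: sin 22.7°/V₁ = sin 37.6°/V₂.
V₂ = V₁·sin 37.6°/sin 22.7° = 2.194 × 1.5811 = 3.47 km/s.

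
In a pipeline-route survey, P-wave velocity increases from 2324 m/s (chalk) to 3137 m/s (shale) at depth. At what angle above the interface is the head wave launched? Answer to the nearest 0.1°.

At critical incidence the refracted ray runs along the interface (θ₂ = 90°), so sin θ_c = V₁/V₂.
θ_c = arcsin(2324/3137) = arcsin 0.7408 = 47.80°.
Measured from the interface: 90° − 47.80° = 42.20°.

42.2°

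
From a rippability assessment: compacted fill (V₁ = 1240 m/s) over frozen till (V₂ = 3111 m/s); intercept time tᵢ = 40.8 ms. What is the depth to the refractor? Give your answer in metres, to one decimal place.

θ_c = arcsin(1240/3111) = 23.49°; cos θ_c = 0.9171.
tᵢ = 2h cos θ_c/V₁ ⇒ h = tᵢ·V₁/(2 cos θ_c) = 0.0408·1240/(2·0.9171) = 27.58 m.

27.6 m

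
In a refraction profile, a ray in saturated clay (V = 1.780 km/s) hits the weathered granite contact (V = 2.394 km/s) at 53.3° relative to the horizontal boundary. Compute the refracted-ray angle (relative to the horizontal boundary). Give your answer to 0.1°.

Convert to the normal: θ₁ = 90° − 53.3° = 36.7°.
Snell's law: sin θ₂ = (V₂/V₁)·sin θ₁ = (2.394/1.780)·sin 36.7° = 0.8038.
θ₂ = sin⁻¹(0.8038) = 53.49° (from vertical).
From the interface: 90° − 53.49° = 36.51°.

36.5°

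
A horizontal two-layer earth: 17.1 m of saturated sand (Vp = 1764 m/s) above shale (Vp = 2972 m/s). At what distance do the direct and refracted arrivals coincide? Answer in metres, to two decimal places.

x_cross = 2h·√((V₂+V₁)/(V₂−V₁)).
(V₂+V₁)/(V₂−V₁) = (2972+1764)/(2972−1764) = 3.9205; √ = 1.9800.
x_cross = 2·17.1·1.9800 = 67.72 m.

67.72 m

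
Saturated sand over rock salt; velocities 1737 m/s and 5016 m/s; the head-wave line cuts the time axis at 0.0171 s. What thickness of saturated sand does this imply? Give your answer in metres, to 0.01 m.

h = tᵢ·V₁·V₂ / (2·√(V₂²−V₁²)).
√(V₂²−V₁²) = √(5016² − 1737²) = 4705.6 m/s.
h = 0.0171 s × 1737 × 5016 / (2 × 4705.6) = 15.83 m.

15.83 m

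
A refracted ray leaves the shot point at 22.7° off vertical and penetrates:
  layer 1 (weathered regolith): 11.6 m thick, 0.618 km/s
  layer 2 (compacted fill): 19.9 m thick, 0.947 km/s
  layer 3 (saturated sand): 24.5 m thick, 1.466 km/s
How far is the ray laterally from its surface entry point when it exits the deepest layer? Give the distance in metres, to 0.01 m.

Ray parameter p = sin 22.7° / 0.618 km/s = 6.2444e-01 s/km.
Layer 1: θ = 22.70°; offset = 11.6·tan 22.70° = 4.8524 m.
Layer 2: sin θ = p·0.947 = 0.5913 → θ = 36.25°; offset = 19.9·tan 36.25° = 14.5927 m.
Layer 3: sin θ = p·1.466 = 0.9154 → θ = 66.27°; offset = 24.5·tan 66.27° = 55.7265 m.
Total horizontal offset = 75.1716 m.

75.17 m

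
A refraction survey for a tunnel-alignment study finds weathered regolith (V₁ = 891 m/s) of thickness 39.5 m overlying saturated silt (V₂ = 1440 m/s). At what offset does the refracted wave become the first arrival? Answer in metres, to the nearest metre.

x_cross = 2h·√((V₂+V₁)/(V₂−V₁)).
(V₂+V₁)/(V₂−V₁) = (1440+891)/(1440−891) = 4.2459; √ = 2.0606.
x_cross = 2·39.5·2.0606 = 162.78 m.

163 m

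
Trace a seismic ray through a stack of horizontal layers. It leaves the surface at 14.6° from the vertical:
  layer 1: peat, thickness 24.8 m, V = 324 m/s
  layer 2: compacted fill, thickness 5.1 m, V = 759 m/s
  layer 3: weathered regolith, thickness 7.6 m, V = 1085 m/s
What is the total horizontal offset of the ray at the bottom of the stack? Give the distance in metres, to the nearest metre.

22 m

Ray parameter p = sin 14.6° / 324 m/s = 7.7799e-04 s/m.
Layer 1: θ = 14.60°; offset = 24.8·tan 14.60° = 6.460 m.
Layer 2: sin θ = p·759 = 0.5905 → θ = 36.19°; offset = 5.1·tan 36.19° = 3.732 m.
Layer 3: sin θ = p·1085 = 0.8441 → θ = 57.58°; offset = 7.6·tan 57.58° = 11.965 m.
Σ offsets = 22.157 m.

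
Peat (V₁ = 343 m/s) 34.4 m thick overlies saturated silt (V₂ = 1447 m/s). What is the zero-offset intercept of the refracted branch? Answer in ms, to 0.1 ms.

tᵢ = 2h·√(V₂²−V₁²)/(V₁V₂).
√(V₂²−V₁²) = √(1447²−343²) = 1405.8 m/s.
tᵢ = 2·34.4·1405.8/(343·1447) = 0.19487 s.

194.9 ms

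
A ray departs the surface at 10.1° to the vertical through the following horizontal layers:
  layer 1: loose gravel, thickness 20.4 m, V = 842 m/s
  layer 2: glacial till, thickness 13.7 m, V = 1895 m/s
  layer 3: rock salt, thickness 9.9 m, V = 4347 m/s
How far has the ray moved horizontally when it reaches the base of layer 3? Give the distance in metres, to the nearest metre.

Apply Snell's law at each interface; in layer i the horizontal offset is hᵢ·tan θᵢ.
Layer 1: θ = 10.10°; offset = 20.4·tan 10.10° = 3.634 m.
Layer 2: sin θ = 1895·sin 10.1°/842 = 0.3947, θ = 23.25°; offset = 13.7·tan 23.25° = 5.885 m.
Layer 3: sin θ = 4347·sin 10.1°/842 = 0.9054, θ = 64.87°; offset = 9.9·tan 64.87° = 21.108 m.
Total horizontal offset = 30.627 m.

31 m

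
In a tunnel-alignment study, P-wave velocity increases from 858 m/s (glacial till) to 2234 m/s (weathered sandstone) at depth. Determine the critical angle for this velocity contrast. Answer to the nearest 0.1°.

22.6°

At critical incidence the refracted ray runs along the interface (θ₂ = 90°), so sin θ_c = V₁/V₂.
θ_c = arcsin(858/2234) = arcsin 0.3841 = 22.59°.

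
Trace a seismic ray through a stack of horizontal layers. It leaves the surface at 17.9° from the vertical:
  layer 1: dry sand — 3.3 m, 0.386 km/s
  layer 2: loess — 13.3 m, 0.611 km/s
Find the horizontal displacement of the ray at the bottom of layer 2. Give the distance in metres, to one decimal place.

8.5 m

p = sin θ₁/V₁ = sin 17.9°/0.386 = 7.9626e-01 s/km is conserved through the stack.
Layer 1: θ = 17.90°; offset = 3.3·tan 17.90° = 1.066 m.
Layer 2: sin θ = p·0.611 = 0.4865 → θ = 29.11°; offset = 13.3·tan 29.11° = 7.406 m.
Summing the layer offsets gives 8.472 m.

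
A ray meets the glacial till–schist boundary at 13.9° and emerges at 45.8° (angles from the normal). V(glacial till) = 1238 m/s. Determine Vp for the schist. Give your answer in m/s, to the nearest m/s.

Snell's law: sin 13.9°/V₁ = sin 45.8°/V₂.
V₂ = V₁·sin 45.8°/sin 13.9° = 1238 × 2.9843 = 3694.55 m/s.

3695 m/s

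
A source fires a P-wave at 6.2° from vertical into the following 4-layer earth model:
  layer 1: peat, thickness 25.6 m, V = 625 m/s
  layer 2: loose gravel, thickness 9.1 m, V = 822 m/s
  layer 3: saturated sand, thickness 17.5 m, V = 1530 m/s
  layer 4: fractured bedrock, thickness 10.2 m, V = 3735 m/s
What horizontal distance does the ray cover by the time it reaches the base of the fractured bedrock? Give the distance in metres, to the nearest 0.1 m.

p = sin θ₁/V₁ = sin 6.2°/625 = 1.7280e-04 s/m is conserved through the stack.
Layer 1: θ = 6.20°; offset = 25.6·tan 6.20° = 2.781 m.
Layer 2: sin θ = p·822 = 0.1420 → θ = 8.17°; offset = 9.1·tan 8.17° = 1.306 m.
Layer 3: sin θ = p·1530 = 0.2644 → θ = 15.33°; offset = 17.5·tan 15.33° = 4.797 m.
Layer 4: sin θ = p·3735 = 0.6454 → θ = 40.20°; offset = 10.2·tan 40.20° = 8.618 m.
Total horizontal offset = 17.503 m.

17.5 m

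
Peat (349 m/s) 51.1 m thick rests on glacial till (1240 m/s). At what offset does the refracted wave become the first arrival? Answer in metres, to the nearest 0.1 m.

θ_c = arcsin(349/1240) = 16.35°, so cos θ_c = 0.9596 and tᵢ = 2h cos θ_c/V₁ = 0.2810 s.
At crossover x/V₁ = x/V₂ + tᵢ ⇒ x = tᵢ/(1/V₁ − 1/V₂) = 0.28100/(2.8653e-03 − 8.0645e-04) = 136.48 m.

136.5 m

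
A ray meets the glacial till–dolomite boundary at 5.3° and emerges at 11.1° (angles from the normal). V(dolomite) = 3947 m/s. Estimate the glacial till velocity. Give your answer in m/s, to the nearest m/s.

1894 m/s

sin 5.3° = 0.0924; sin 11.1° = 0.1925.
V₁ = V₂·(sin θ₁/sin θ₂) = 3947·(0.0924/0.1925) = 1893.74 m/s.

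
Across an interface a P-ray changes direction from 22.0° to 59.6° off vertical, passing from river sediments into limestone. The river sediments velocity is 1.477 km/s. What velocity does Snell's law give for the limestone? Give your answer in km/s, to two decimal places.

sin 22.0° = 0.3746; sin 59.6° = 0.8625.
V₂ = V₁·(sin θ₂/sin θ₁) = 1.477·(0.8625/0.3746) = 3.40 km/s.

3.40 km/s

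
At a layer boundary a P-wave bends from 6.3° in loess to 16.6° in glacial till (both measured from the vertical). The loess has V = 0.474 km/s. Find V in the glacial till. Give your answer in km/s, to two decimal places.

1.23 km/s

sin 6.3° = 0.1097; sin 16.6° = 0.2857.
V₂ = V₁·(sin θ₂/sin θ₁) = 0.474·(0.2857/0.1097) = 1.23 km/s.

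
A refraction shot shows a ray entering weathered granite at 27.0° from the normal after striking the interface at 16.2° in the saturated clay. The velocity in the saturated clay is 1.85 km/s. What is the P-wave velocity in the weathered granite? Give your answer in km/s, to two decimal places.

3.01 km/s

sin 16.2° = 0.2790; sin 27.0° = 0.4540.
V₂ = V₁·(sin θ₂/sin θ₁) = 1.85·(0.4540/0.2790) = 3.01 km/s.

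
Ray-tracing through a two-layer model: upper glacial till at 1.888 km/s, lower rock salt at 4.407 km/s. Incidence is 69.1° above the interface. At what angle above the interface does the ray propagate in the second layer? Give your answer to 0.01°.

33.62°

Convert to the normal: θ₁ = 90° − 69.1° = 20.9°.
Snell's law: sin θ₂ = (V₂/V₁)·sin θ₁ = (4.407/1.888)·sin 20.9° = 0.8327.
θ₂ = arcsin 0.8327 = 56.38° from the normal.
From the interface: 90° − 56.38° = 33.62°.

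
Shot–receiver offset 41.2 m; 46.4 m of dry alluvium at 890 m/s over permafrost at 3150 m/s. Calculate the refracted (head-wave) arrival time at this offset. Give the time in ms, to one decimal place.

113.1 ms

t = x/V₂ + 2h·√(V₂²−V₁²)/(V₁V₂).
√(V₂²−V₁²) = √(3150²−890²) = 3021.7 m/s; delay term = 2·46.4·3021.7/(890·3150) = 0.10002 s.
t = 41.2/3150 + 0.10002 = 0.11310 s.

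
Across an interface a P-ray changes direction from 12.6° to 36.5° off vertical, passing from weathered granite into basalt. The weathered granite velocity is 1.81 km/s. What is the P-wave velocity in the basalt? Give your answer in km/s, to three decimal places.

Snell's law: sin 12.6°/V₁ = sin 36.5°/V₂.
V₂ = V₁·sin 36.5°/sin 12.6° = 1.81 × 2.7268 = 4.935 km/s.

4.935 km/s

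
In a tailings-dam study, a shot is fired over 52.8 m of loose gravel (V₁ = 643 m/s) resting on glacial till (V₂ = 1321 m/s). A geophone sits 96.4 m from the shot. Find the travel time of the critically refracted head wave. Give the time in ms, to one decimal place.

216.4 ms

θ_c = arcsin(V₁/V₂) = arcsin(643/1321) = 29.13°, cos θ_c = 0.8735.
Intercept time tᵢ = 2h cos θ_c / V₁ = 2·52.8·0.8735/643 = 0.14346 s.
t = x/V₂ + tᵢ = 96.4/1321 + 0.14346 = 0.21644 s.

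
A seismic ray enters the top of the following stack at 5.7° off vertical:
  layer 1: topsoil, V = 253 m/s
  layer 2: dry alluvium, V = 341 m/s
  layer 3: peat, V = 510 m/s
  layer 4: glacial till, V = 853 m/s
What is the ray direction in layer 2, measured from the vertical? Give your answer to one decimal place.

7.7°

Snell's law across each interface conserves sin θ / V, so sin θ_2 = V_2·sin θ₁/V₁.
sin θ_2 = 341 × sin 5.7° / 253 = 0.1339.
θ_2 = 7.69° from the vertical.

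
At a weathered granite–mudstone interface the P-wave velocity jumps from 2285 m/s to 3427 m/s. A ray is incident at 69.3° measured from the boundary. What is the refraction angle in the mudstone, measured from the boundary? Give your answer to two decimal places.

57.99°

Angle from the normal: 90° − 69.3° = 20.7°.
sin θ₁/V₁ = sin θ₂/V₂ ⇒ sin θ₂ = 3427·sin 20.7°/2285 = 3427·0.3535/2285 = 0.5301.
θ₂ = arcsin 0.5301 = 32.01° from the normal.
From the interface: 90° − 32.01° = 57.99°.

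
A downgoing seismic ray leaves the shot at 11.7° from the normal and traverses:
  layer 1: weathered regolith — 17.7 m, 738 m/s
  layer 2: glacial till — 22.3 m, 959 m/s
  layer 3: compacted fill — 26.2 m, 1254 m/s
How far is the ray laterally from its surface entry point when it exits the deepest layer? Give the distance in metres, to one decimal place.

19.4 m

Ray parameter p = sin 11.7° / 738 m/s = 2.7478e-04 s/m.
Layer 1: θ = 11.70°; offset = 17.7·tan 11.70° = 3.665 m.
Layer 2: sin θ = p·959 = 0.2635 → θ = 15.28°; offset = 22.3·tan 15.28° = 6.092 m.
Layer 3: sin θ = p·1254 = 0.3446 → θ = 20.16°; offset = 26.2·tan 20.16° = 9.617 m.
Summing the layer offsets gives 19.374 m.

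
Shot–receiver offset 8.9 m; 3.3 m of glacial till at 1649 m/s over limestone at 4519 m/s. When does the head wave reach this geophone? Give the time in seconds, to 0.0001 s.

t = x/V₂ + 2h·√(V₂²−V₁²)/(V₁V₂).
√(V₂²−V₁²) = √(4519²−1649²) = 4207.4 m/s; delay term = 2·3.3·4207.4/(1649·4519) = 0.00373 s.
t = 8.9/4519 + 0.00373 = 0.00570 s.

0.0057 s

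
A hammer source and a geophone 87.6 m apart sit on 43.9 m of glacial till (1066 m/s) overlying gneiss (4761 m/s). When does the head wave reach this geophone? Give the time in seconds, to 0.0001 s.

0.0987 s

θ_c = arcsin(V₁/V₂) = arcsin(1066/4761) = 12.94°, cos θ_c = 0.9746.
Intercept time tᵢ = 2h cos θ_c / V₁ = 2·43.9·0.9746/1066 = 0.08027 s.
t = x/V₂ + tᵢ = 87.6/4761 + 0.08027 = 0.09867 s.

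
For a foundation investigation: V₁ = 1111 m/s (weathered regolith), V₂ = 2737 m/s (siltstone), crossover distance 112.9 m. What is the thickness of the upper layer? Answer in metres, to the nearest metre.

x_cross = 2h·√((V₂+V₁)/(V₂−V₁)) → h = x_cross / (2·√((V₂+V₁)/(V₂−V₁))).
√((V₂+V₁)/(V₂−V₁)) = √((2737+1111)/(2737−1111)) = 1.5384.
h = 112.9 / (2·1.5384) = 36.69 m.

37 m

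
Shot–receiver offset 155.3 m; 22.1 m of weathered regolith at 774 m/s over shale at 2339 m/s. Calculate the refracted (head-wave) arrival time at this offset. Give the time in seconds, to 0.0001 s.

0.1203 s

θ_c = arcsin(V₁/V₂) = arcsin(774/2339) = 19.32°, cos θ_c = 0.9437.
Intercept time tᵢ = 2h cos θ_c / V₁ = 2·22.1·0.9437/774 = 0.05389 s.
t = x/V₂ + tᵢ = 155.3/2339 + 0.05389 = 0.12028 s.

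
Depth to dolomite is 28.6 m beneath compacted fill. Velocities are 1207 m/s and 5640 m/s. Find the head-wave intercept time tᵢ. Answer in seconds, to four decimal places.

0.0463 s

tᵢ = 2h·√(V₂²−V₁²)/(V₁V₂).
√(V₂²−V₁²) = √(5640²−1207²) = 5509.3 m/s.
tᵢ = 2·28.6·5509.3/(1207·5640) = 0.04629 s.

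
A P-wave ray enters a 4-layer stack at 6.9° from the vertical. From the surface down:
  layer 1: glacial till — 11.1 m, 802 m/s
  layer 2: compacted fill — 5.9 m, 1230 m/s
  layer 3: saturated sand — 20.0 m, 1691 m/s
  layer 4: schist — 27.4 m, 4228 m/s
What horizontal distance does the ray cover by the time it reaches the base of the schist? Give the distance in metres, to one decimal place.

Ray parameter p = sin 6.9° / 802 m/s = 1.4980e-04 s/m.
Layer 1: θ = 6.90°; offset = 11.1·tan 6.90° = 1.343 m.
Layer 2: sin θ = p·1230 = 0.1842 → θ = 10.62°; offset = 5.9·tan 10.62° = 1.106 m.
Layer 3: sin θ = p·1691 = 0.2533 → θ = 14.67°; offset = 20.0·tan 14.67° = 5.237 m.
Layer 4: sin θ = p·4228 = 0.6333 → θ = 39.30°; offset = 27.4·tan 39.30° = 22.424 m.
Summing the layer offsets gives 30.110 m.

30.1 m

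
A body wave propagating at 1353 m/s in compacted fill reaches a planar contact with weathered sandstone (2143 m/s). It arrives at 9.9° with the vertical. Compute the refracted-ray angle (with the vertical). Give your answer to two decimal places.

15.80°

Snell's law: sin θ₂ = (V₂/V₁)·sin θ₁ = (2143/1353)·sin 9.9° = 0.2723.
θ₂ = sin⁻¹(0.2723) = 15.80° (from vertical).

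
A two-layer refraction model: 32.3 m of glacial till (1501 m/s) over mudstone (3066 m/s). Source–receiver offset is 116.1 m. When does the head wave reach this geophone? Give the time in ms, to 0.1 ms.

75.4 ms

t = x/V₂ + 2h·√(V₂²−V₁²)/(V₁V₂).
√(V₂²−V₁²) = √(3066²−1501²) = 2673.5 m/s; delay term = 2·32.3·2673.5/(1501·3066) = 0.03753 s.
t = 116.1/3066 + 0.03753 = 0.07539 s.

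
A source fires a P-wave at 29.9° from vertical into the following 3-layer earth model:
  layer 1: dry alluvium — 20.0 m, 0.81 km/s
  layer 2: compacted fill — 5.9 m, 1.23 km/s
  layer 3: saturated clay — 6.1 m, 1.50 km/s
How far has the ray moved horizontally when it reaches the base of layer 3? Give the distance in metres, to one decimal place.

33.0 m

Ray parameter p = sin 29.9° / 0.81 km/s = 6.1542e-01 s/km.
Layer 1: θ = 29.90°; offset = 20.0·tan 29.90° = 11.501 m.
Layer 2: sin θ = p·1.23 = 0.7570 → θ = 49.20°; offset = 5.9·tan 49.20° = 6.835 m.
Layer 3: sin θ = p·1.50 = 0.9231 → θ = 67.39°; offset = 6.1·tan 67.39° = 14.645 m.
Summing the layer offsets gives 32.980 m.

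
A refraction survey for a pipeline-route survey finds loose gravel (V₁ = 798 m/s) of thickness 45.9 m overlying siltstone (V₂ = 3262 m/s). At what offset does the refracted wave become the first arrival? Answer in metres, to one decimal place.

117.8 m

θ_c = arcsin(798/3262) = 14.16°, so cos θ_c = 0.9696 and tᵢ = 2h cos θ_c/V₁ = 0.1115 s.
At crossover x/V₁ = x/V₂ + tᵢ ⇒ x = tᵢ/(1/V₁ − 1/V₂) = 0.11154/(1.2531e-03 − 3.0656e-04) = 117.84 m.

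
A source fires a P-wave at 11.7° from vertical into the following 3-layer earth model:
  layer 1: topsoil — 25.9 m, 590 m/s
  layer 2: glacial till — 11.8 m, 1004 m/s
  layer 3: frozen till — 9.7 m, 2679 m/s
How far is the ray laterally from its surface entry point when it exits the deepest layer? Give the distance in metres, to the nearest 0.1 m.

Apply Snell's law at each interface; in layer i the horizontal offset is hᵢ·tan θᵢ.
Layer 1: θ = 11.70°; offset = 25.9·tan 11.70° = 5.364 m.
Layer 2: sin θ = 1004·sin 11.7°/590 = 0.3451, θ = 20.19°; offset = 11.8·tan 20.19° = 4.338 m.
Layer 3: sin θ = 2679·sin 11.7°/590 = 0.9208, θ = 67.04°; offset = 9.7·tan 67.04° = 22.899 m.
Summing the layer offsets gives 32.601 m.

32.6 m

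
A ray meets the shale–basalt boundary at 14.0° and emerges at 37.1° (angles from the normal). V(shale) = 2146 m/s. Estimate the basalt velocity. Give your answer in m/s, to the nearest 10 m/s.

Snell's law: sin 14.0°/V₁ = sin 37.1°/V₂.
V₂ = V₁·sin 37.1°/sin 14.0° = 2146 × 2.4934 = 5350.84 m/s.

5350 m/s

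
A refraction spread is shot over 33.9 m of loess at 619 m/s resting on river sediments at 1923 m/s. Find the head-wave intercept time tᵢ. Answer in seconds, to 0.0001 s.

0.1037 s

θ_c = arcsin(V₁/V₂) = arcsin(619/1923) = 18.78°; cos θ_c = 0.9468.
tᵢ = 2h·cos θ_c / V₁ = 2·33.9·0.9468 / 619 = 0.10370 s.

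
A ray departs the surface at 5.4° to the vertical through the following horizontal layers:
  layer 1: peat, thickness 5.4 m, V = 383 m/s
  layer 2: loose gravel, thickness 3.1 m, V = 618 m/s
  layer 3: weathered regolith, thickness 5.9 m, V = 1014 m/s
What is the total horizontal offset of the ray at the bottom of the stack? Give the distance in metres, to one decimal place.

Apply Snell's law at each interface; in layer i the horizontal offset is hᵢ·tan θᵢ.
Layer 1: θ = 5.40°; offset = 5.4·tan 5.40° = 0.510 m.
Layer 2: sin θ = 618·sin 5.4°/383 = 0.1519, θ = 8.73°; offset = 3.1·tan 8.73° = 0.476 m.
Layer 3: sin θ = 1014·sin 5.4°/383 = 0.2492, θ = 14.43°; offset = 5.9·tan 14.43° = 1.518 m.
Σ offsets = 2.505 m.

2.5 m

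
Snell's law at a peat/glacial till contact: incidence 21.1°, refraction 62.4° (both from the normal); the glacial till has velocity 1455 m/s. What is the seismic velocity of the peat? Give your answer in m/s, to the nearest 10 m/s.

sin 21.1° = 0.3600; sin 62.4° = 0.8862.
V₁ = V₂·(sin θ₁/sin θ₂) = 1455·(0.3600/0.8862) = 591.06 m/s.

590 m/s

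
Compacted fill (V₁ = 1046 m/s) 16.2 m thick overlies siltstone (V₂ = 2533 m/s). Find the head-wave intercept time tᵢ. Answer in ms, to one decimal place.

θ_c = arcsin(V₁/V₂) = arcsin(1046/2533) = 24.39°; cos θ_c = 0.9108.
tᵢ = 2h·cos θ_c / V₁ = 2·16.2·0.9108 / 1046 = 0.02821 s.

28.2 ms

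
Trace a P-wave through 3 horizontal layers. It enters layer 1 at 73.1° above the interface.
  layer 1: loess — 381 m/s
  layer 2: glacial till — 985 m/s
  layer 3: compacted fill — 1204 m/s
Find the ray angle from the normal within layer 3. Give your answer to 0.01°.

66.73°

From the normal: θ₁ = 90° − 73.1° = 16.9°.
Ray parameter p = sin 16.9° / 381 = 7.6300e-04 s/m.
sin θ_3 = p·V_3 = 7.6300e-04 × 1204 = 0.9186.
θ_3 = 66.73° from the vertical.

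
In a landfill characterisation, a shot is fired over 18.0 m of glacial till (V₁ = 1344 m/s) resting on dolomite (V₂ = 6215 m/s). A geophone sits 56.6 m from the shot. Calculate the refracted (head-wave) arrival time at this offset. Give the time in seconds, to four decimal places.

0.0353 s

t = x/V₂ + 2h·√(V₂²−V₁²)/(V₁V₂).
√(V₂²−V₁²) = √(6215²−1344²) = 6067.9 m/s; delay term = 2·18.0·6067.9/(1344·6215) = 0.02615 s.
t = 56.6/6215 + 0.02615 = 0.03526 s.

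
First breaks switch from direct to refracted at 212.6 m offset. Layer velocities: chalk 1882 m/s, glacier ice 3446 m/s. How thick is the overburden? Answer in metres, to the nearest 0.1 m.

h = (x_cross/2)·√((V₂−V₁)/(V₂+V₁)).
(V₂−V₁)/(V₂+V₁) = (3446−1882)/(3446+1882) = 0.2935; √ = 0.5418.
h = (212.6/2)·0.5418 = 57.59 m.

57.6 m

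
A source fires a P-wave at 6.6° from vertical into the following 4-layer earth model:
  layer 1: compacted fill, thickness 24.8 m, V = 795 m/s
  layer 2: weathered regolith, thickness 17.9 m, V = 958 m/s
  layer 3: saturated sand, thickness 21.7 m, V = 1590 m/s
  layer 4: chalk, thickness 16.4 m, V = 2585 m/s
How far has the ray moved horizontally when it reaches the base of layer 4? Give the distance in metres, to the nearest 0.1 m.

Apply Snell's law at each interface; in layer i the horizontal offset is hᵢ·tan θᵢ.
Layer 1: θ = 6.60°; offset = 24.8·tan 6.60° = 2.869 m.
Layer 2: sin θ = 958·sin 6.6°/795 = 0.1385, θ = 7.96°; offset = 17.9·tan 7.96° = 2.503 m.
Layer 3: sin θ = 1590·sin 6.6°/795 = 0.2299, θ = 13.29°; offset = 21.7·tan 13.29° = 5.126 m.
Layer 4: sin θ = 2585·sin 6.6°/795 = 0.3737, θ = 21.95°; offset = 16.4·tan 21.95° = 6.608 m.
Σ offsets = 17.106 m.

17.1 m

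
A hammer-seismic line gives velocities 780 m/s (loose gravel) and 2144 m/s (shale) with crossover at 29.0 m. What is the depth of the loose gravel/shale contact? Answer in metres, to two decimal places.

x_cross = 2h·√((V₂+V₁)/(V₂−V₁)) → h = x_cross / (2·√((V₂+V₁)/(V₂−V₁))).
√((V₂+V₁)/(V₂−V₁)) = √((2144+780)/(2144−780)) = 1.4641.
h = 29.0 / (2·1.4641) = 9.90 m.

9.90 m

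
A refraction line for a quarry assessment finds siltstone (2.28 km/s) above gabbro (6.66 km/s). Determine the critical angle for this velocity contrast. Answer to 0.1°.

At critical incidence the refracted ray runs along the interface (θ₂ = 90°), so sin θ_c = V₁/V₂.
θ_c = arcsin(2.28/6.66) = arcsin 0.3423 = 20.02°.

20.0°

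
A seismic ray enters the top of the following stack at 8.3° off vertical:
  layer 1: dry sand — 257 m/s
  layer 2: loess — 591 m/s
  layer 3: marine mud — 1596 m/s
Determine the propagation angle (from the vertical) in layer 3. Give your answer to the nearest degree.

Ray parameter p = sin 8.3° / 257 = 5.6170e-04 s/m.
sin θ_3 = p·V_3 = 5.6170e-04 × 1596 = 0.8965.
θ_3 = 63.70° from the vertical.

64°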